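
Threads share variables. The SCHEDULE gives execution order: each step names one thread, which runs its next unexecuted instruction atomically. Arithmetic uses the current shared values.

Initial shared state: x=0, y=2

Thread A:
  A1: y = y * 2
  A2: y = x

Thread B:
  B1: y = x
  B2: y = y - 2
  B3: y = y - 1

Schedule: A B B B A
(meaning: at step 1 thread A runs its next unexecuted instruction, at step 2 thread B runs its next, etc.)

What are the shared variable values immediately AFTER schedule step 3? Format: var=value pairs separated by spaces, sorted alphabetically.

Answer: x=0 y=-2

Derivation:
Step 1: thread A executes A1 (y = y * 2). Shared: x=0 y=4. PCs: A@1 B@0
Step 2: thread B executes B1 (y = x). Shared: x=0 y=0. PCs: A@1 B@1
Step 3: thread B executes B2 (y = y - 2). Shared: x=0 y=-2. PCs: A@1 B@2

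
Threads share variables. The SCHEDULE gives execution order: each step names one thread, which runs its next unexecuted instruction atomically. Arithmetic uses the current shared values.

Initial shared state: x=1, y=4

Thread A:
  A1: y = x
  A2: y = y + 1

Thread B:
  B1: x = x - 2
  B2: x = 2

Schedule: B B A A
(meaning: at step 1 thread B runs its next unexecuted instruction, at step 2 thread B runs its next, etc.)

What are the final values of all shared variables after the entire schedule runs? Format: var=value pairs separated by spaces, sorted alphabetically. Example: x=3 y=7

Answer: x=2 y=3

Derivation:
Step 1: thread B executes B1 (x = x - 2). Shared: x=-1 y=4. PCs: A@0 B@1
Step 2: thread B executes B2 (x = 2). Shared: x=2 y=4. PCs: A@0 B@2
Step 3: thread A executes A1 (y = x). Shared: x=2 y=2. PCs: A@1 B@2
Step 4: thread A executes A2 (y = y + 1). Shared: x=2 y=3. PCs: A@2 B@2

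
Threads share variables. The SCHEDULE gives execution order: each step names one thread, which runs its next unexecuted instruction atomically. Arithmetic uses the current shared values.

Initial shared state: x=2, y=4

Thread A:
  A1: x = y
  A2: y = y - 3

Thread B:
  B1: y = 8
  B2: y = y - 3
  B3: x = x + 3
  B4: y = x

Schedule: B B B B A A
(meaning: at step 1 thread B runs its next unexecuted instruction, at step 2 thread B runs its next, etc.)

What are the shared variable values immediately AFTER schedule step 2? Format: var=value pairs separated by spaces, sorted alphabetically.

Step 1: thread B executes B1 (y = 8). Shared: x=2 y=8. PCs: A@0 B@1
Step 2: thread B executes B2 (y = y - 3). Shared: x=2 y=5. PCs: A@0 B@2

Answer: x=2 y=5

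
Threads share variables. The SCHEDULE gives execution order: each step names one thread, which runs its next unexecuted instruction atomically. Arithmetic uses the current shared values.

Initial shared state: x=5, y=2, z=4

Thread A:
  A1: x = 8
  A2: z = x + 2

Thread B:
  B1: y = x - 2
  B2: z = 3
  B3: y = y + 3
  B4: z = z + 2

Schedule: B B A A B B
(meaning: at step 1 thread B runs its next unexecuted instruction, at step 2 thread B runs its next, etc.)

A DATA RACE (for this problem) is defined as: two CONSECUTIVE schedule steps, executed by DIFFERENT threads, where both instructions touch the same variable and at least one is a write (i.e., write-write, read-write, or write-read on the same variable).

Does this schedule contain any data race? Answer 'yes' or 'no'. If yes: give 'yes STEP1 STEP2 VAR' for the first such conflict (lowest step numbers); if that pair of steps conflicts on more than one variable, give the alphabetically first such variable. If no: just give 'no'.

Answer: no

Derivation:
Steps 1,2: same thread (B). No race.
Steps 2,3: B(r=-,w=z) vs A(r=-,w=x). No conflict.
Steps 3,4: same thread (A). No race.
Steps 4,5: A(r=x,w=z) vs B(r=y,w=y). No conflict.
Steps 5,6: same thread (B). No race.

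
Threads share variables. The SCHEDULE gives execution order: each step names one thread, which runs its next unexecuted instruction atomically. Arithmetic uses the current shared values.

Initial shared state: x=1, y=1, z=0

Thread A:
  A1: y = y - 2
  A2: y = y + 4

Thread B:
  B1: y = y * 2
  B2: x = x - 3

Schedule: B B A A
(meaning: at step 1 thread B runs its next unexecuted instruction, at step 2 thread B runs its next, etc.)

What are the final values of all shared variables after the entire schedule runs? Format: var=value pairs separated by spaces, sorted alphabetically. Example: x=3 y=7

Step 1: thread B executes B1 (y = y * 2). Shared: x=1 y=2 z=0. PCs: A@0 B@1
Step 2: thread B executes B2 (x = x - 3). Shared: x=-2 y=2 z=0. PCs: A@0 B@2
Step 3: thread A executes A1 (y = y - 2). Shared: x=-2 y=0 z=0. PCs: A@1 B@2
Step 4: thread A executes A2 (y = y + 4). Shared: x=-2 y=4 z=0. PCs: A@2 B@2

Answer: x=-2 y=4 z=0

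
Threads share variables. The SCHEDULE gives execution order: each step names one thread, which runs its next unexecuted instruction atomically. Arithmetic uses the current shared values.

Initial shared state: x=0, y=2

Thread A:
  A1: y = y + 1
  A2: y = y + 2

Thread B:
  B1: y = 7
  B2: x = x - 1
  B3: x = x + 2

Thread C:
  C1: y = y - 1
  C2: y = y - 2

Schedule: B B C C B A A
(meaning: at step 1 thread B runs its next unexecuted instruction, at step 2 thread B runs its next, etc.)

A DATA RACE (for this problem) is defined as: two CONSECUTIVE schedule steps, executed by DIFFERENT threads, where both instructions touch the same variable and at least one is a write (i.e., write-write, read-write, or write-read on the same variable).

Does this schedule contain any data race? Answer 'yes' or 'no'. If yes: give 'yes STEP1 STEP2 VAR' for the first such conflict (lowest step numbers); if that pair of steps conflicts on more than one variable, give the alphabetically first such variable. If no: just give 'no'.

Answer: no

Derivation:
Steps 1,2: same thread (B). No race.
Steps 2,3: B(r=x,w=x) vs C(r=y,w=y). No conflict.
Steps 3,4: same thread (C). No race.
Steps 4,5: C(r=y,w=y) vs B(r=x,w=x). No conflict.
Steps 5,6: B(r=x,w=x) vs A(r=y,w=y). No conflict.
Steps 6,7: same thread (A). No race.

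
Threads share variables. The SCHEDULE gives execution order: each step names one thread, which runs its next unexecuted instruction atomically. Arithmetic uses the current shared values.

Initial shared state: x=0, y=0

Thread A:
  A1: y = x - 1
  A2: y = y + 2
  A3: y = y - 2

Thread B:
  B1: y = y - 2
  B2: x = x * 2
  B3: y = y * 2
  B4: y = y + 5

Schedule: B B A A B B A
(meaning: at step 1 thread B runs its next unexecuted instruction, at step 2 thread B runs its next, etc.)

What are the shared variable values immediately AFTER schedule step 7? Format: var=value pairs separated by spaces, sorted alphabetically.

Step 1: thread B executes B1 (y = y - 2). Shared: x=0 y=-2. PCs: A@0 B@1
Step 2: thread B executes B2 (x = x * 2). Shared: x=0 y=-2. PCs: A@0 B@2
Step 3: thread A executes A1 (y = x - 1). Shared: x=0 y=-1. PCs: A@1 B@2
Step 4: thread A executes A2 (y = y + 2). Shared: x=0 y=1. PCs: A@2 B@2
Step 5: thread B executes B3 (y = y * 2). Shared: x=0 y=2. PCs: A@2 B@3
Step 6: thread B executes B4 (y = y + 5). Shared: x=0 y=7. PCs: A@2 B@4
Step 7: thread A executes A3 (y = y - 2). Shared: x=0 y=5. PCs: A@3 B@4

Answer: x=0 y=5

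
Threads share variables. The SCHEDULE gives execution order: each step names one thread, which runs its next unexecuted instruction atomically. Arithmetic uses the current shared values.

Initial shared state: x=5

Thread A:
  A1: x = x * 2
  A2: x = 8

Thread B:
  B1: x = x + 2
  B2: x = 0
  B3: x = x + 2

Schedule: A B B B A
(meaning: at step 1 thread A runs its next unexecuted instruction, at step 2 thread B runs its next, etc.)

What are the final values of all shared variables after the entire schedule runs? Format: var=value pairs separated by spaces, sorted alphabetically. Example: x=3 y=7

Step 1: thread A executes A1 (x = x * 2). Shared: x=10. PCs: A@1 B@0
Step 2: thread B executes B1 (x = x + 2). Shared: x=12. PCs: A@1 B@1
Step 3: thread B executes B2 (x = 0). Shared: x=0. PCs: A@1 B@2
Step 4: thread B executes B3 (x = x + 2). Shared: x=2. PCs: A@1 B@3
Step 5: thread A executes A2 (x = 8). Shared: x=8. PCs: A@2 B@3

Answer: x=8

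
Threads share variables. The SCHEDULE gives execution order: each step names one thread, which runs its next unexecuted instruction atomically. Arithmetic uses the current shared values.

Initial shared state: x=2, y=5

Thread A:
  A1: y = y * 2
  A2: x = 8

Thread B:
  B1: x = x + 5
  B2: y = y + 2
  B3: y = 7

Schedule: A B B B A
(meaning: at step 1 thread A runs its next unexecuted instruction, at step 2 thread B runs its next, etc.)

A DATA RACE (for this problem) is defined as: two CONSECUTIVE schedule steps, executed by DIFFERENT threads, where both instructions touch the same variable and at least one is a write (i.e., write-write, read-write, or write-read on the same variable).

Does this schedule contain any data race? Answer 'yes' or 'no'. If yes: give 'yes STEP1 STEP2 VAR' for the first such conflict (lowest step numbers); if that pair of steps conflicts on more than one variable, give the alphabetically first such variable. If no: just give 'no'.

Answer: no

Derivation:
Steps 1,2: A(r=y,w=y) vs B(r=x,w=x). No conflict.
Steps 2,3: same thread (B). No race.
Steps 3,4: same thread (B). No race.
Steps 4,5: B(r=-,w=y) vs A(r=-,w=x). No conflict.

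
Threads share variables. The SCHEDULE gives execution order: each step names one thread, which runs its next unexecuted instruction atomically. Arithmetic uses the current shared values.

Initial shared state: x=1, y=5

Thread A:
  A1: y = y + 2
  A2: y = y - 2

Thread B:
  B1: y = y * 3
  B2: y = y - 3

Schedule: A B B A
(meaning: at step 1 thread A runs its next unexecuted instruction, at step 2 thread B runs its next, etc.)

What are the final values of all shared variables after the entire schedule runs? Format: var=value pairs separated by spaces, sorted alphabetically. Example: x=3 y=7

Answer: x=1 y=16

Derivation:
Step 1: thread A executes A1 (y = y + 2). Shared: x=1 y=7. PCs: A@1 B@0
Step 2: thread B executes B1 (y = y * 3). Shared: x=1 y=21. PCs: A@1 B@1
Step 3: thread B executes B2 (y = y - 3). Shared: x=1 y=18. PCs: A@1 B@2
Step 4: thread A executes A2 (y = y - 2). Shared: x=1 y=16. PCs: A@2 B@2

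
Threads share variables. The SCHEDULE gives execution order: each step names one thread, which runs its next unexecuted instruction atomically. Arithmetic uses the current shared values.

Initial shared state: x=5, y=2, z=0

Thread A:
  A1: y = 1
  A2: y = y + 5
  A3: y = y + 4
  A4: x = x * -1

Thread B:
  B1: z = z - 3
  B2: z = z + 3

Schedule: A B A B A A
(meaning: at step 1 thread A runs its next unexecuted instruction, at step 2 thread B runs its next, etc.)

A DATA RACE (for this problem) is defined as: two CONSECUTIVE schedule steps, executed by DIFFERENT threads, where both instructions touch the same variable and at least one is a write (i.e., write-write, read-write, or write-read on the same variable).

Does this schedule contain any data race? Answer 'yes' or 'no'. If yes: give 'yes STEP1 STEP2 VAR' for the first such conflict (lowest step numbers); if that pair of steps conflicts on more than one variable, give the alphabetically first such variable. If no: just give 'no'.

Answer: no

Derivation:
Steps 1,2: A(r=-,w=y) vs B(r=z,w=z). No conflict.
Steps 2,3: B(r=z,w=z) vs A(r=y,w=y). No conflict.
Steps 3,4: A(r=y,w=y) vs B(r=z,w=z). No conflict.
Steps 4,5: B(r=z,w=z) vs A(r=y,w=y). No conflict.
Steps 5,6: same thread (A). No race.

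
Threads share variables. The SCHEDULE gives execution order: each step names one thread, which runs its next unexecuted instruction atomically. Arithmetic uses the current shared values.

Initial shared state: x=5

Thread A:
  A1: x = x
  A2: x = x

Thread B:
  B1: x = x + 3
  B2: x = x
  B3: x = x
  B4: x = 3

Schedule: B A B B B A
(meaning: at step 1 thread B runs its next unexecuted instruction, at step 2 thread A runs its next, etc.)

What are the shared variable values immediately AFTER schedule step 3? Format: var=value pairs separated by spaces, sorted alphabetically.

Step 1: thread B executes B1 (x = x + 3). Shared: x=8. PCs: A@0 B@1
Step 2: thread A executes A1 (x = x). Shared: x=8. PCs: A@1 B@1
Step 3: thread B executes B2 (x = x). Shared: x=8. PCs: A@1 B@2

Answer: x=8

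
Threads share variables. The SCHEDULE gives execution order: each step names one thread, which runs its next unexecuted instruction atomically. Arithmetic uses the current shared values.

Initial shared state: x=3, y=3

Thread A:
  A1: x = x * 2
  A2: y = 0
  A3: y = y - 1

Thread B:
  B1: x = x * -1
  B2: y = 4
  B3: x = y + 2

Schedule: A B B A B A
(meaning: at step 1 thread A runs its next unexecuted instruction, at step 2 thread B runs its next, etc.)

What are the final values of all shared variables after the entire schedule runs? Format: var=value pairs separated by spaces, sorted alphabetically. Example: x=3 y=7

Step 1: thread A executes A1 (x = x * 2). Shared: x=6 y=3. PCs: A@1 B@0
Step 2: thread B executes B1 (x = x * -1). Shared: x=-6 y=3. PCs: A@1 B@1
Step 3: thread B executes B2 (y = 4). Shared: x=-6 y=4. PCs: A@1 B@2
Step 4: thread A executes A2 (y = 0). Shared: x=-6 y=0. PCs: A@2 B@2
Step 5: thread B executes B3 (x = y + 2). Shared: x=2 y=0. PCs: A@2 B@3
Step 6: thread A executes A3 (y = y - 1). Shared: x=2 y=-1. PCs: A@3 B@3

Answer: x=2 y=-1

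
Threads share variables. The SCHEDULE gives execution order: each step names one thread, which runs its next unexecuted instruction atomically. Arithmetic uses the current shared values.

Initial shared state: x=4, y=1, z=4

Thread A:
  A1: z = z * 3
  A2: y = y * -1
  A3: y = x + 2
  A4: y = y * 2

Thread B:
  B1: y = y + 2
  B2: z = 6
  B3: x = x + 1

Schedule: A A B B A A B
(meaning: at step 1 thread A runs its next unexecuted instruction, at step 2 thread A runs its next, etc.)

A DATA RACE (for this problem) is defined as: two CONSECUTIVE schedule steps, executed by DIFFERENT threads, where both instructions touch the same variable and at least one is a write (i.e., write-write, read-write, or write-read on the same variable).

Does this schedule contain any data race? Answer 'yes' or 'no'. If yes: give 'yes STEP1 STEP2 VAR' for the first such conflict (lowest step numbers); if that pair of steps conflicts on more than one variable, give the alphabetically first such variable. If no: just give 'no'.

Answer: yes 2 3 y

Derivation:
Steps 1,2: same thread (A). No race.
Steps 2,3: A(y = y * -1) vs B(y = y + 2). RACE on y (W-W).
Steps 3,4: same thread (B). No race.
Steps 4,5: B(r=-,w=z) vs A(r=x,w=y). No conflict.
Steps 5,6: same thread (A). No race.
Steps 6,7: A(r=y,w=y) vs B(r=x,w=x). No conflict.
First conflict at steps 2,3.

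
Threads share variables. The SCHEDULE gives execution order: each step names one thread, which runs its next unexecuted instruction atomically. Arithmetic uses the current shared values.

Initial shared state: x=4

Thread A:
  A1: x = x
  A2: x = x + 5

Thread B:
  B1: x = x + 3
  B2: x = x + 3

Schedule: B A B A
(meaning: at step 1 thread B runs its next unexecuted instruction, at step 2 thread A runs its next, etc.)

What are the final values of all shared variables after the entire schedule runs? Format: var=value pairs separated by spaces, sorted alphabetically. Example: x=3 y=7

Answer: x=15

Derivation:
Step 1: thread B executes B1 (x = x + 3). Shared: x=7. PCs: A@0 B@1
Step 2: thread A executes A1 (x = x). Shared: x=7. PCs: A@1 B@1
Step 3: thread B executes B2 (x = x + 3). Shared: x=10. PCs: A@1 B@2
Step 4: thread A executes A2 (x = x + 5). Shared: x=15. PCs: A@2 B@2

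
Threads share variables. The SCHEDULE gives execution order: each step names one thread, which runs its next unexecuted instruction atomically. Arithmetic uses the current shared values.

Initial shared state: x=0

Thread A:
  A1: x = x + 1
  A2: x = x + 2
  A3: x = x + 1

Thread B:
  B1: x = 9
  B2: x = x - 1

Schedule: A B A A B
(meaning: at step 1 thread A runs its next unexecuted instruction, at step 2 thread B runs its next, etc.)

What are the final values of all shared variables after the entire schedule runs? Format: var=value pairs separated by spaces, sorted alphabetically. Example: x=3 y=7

Answer: x=11

Derivation:
Step 1: thread A executes A1 (x = x + 1). Shared: x=1. PCs: A@1 B@0
Step 2: thread B executes B1 (x = 9). Shared: x=9. PCs: A@1 B@1
Step 3: thread A executes A2 (x = x + 2). Shared: x=11. PCs: A@2 B@1
Step 4: thread A executes A3 (x = x + 1). Shared: x=12. PCs: A@3 B@1
Step 5: thread B executes B2 (x = x - 1). Shared: x=11. PCs: A@3 B@2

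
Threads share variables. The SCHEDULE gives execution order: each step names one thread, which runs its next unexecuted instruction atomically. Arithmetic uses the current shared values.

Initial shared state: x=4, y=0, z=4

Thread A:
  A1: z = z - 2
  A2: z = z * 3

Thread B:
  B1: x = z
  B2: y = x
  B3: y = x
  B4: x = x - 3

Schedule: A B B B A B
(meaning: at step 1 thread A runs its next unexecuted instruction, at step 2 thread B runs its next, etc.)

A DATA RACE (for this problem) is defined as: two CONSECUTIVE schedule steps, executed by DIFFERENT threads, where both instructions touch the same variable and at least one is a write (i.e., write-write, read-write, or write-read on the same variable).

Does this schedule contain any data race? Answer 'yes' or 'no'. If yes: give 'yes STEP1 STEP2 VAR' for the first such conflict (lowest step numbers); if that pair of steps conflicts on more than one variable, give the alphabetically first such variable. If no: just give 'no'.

Answer: yes 1 2 z

Derivation:
Steps 1,2: A(z = z - 2) vs B(x = z). RACE on z (W-R).
Steps 2,3: same thread (B). No race.
Steps 3,4: same thread (B). No race.
Steps 4,5: B(r=x,w=y) vs A(r=z,w=z). No conflict.
Steps 5,6: A(r=z,w=z) vs B(r=x,w=x). No conflict.
First conflict at steps 1,2.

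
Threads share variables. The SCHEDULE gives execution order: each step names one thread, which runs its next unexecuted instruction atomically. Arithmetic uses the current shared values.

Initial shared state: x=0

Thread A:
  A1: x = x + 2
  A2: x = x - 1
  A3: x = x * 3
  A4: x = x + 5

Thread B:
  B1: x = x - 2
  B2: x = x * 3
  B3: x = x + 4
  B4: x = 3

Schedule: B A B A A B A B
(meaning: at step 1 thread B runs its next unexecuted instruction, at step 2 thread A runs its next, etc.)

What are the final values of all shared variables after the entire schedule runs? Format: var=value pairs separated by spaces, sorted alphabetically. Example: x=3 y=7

Step 1: thread B executes B1 (x = x - 2). Shared: x=-2. PCs: A@0 B@1
Step 2: thread A executes A1 (x = x + 2). Shared: x=0. PCs: A@1 B@1
Step 3: thread B executes B2 (x = x * 3). Shared: x=0. PCs: A@1 B@2
Step 4: thread A executes A2 (x = x - 1). Shared: x=-1. PCs: A@2 B@2
Step 5: thread A executes A3 (x = x * 3). Shared: x=-3. PCs: A@3 B@2
Step 6: thread B executes B3 (x = x + 4). Shared: x=1. PCs: A@3 B@3
Step 7: thread A executes A4 (x = x + 5). Shared: x=6. PCs: A@4 B@3
Step 8: thread B executes B4 (x = 3). Shared: x=3. PCs: A@4 B@4

Answer: x=3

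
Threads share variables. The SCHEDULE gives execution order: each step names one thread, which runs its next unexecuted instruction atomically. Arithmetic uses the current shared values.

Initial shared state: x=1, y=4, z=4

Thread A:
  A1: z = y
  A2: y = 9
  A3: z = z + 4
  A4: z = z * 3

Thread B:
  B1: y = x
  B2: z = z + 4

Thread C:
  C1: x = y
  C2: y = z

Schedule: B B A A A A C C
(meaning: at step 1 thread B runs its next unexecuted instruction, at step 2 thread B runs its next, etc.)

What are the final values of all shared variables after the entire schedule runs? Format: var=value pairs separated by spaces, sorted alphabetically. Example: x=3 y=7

Step 1: thread B executes B1 (y = x). Shared: x=1 y=1 z=4. PCs: A@0 B@1 C@0
Step 2: thread B executes B2 (z = z + 4). Shared: x=1 y=1 z=8. PCs: A@0 B@2 C@0
Step 3: thread A executes A1 (z = y). Shared: x=1 y=1 z=1. PCs: A@1 B@2 C@0
Step 4: thread A executes A2 (y = 9). Shared: x=1 y=9 z=1. PCs: A@2 B@2 C@0
Step 5: thread A executes A3 (z = z + 4). Shared: x=1 y=9 z=5. PCs: A@3 B@2 C@0
Step 6: thread A executes A4 (z = z * 3). Shared: x=1 y=9 z=15. PCs: A@4 B@2 C@0
Step 7: thread C executes C1 (x = y). Shared: x=9 y=9 z=15. PCs: A@4 B@2 C@1
Step 8: thread C executes C2 (y = z). Shared: x=9 y=15 z=15. PCs: A@4 B@2 C@2

Answer: x=9 y=15 z=15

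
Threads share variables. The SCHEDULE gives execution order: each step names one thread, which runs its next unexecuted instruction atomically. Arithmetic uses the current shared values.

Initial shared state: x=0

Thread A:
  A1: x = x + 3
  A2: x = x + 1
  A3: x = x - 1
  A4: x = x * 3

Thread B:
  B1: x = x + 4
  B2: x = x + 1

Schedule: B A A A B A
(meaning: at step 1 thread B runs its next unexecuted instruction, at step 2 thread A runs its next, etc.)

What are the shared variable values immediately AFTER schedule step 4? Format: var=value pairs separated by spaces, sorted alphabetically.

Step 1: thread B executes B1 (x = x + 4). Shared: x=4. PCs: A@0 B@1
Step 2: thread A executes A1 (x = x + 3). Shared: x=7. PCs: A@1 B@1
Step 3: thread A executes A2 (x = x + 1). Shared: x=8. PCs: A@2 B@1
Step 4: thread A executes A3 (x = x - 1). Shared: x=7. PCs: A@3 B@1

Answer: x=7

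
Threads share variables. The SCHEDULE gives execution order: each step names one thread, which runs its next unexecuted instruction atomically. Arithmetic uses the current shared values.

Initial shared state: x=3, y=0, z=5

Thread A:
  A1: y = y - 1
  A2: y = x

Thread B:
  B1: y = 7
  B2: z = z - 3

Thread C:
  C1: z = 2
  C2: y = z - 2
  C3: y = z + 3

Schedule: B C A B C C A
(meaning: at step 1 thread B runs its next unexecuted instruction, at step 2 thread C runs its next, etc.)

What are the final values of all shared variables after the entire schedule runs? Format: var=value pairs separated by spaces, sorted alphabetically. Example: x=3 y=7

Answer: x=3 y=3 z=-1

Derivation:
Step 1: thread B executes B1 (y = 7). Shared: x=3 y=7 z=5. PCs: A@0 B@1 C@0
Step 2: thread C executes C1 (z = 2). Shared: x=3 y=7 z=2. PCs: A@0 B@1 C@1
Step 3: thread A executes A1 (y = y - 1). Shared: x=3 y=6 z=2. PCs: A@1 B@1 C@1
Step 4: thread B executes B2 (z = z - 3). Shared: x=3 y=6 z=-1. PCs: A@1 B@2 C@1
Step 5: thread C executes C2 (y = z - 2). Shared: x=3 y=-3 z=-1. PCs: A@1 B@2 C@2
Step 6: thread C executes C3 (y = z + 3). Shared: x=3 y=2 z=-1. PCs: A@1 B@2 C@3
Step 7: thread A executes A2 (y = x). Shared: x=3 y=3 z=-1. PCs: A@2 B@2 C@3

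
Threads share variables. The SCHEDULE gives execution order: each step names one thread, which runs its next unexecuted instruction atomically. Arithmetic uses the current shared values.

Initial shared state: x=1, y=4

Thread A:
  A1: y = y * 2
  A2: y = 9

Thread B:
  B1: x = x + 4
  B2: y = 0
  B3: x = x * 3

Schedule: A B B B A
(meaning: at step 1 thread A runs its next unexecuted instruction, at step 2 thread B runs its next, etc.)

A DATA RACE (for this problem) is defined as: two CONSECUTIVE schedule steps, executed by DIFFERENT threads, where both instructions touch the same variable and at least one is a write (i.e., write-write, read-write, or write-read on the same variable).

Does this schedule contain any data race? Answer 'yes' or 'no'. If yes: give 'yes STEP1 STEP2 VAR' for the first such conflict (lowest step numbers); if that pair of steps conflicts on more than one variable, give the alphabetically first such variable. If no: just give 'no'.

Steps 1,2: A(r=y,w=y) vs B(r=x,w=x). No conflict.
Steps 2,3: same thread (B). No race.
Steps 3,4: same thread (B). No race.
Steps 4,5: B(r=x,w=x) vs A(r=-,w=y). No conflict.

Answer: no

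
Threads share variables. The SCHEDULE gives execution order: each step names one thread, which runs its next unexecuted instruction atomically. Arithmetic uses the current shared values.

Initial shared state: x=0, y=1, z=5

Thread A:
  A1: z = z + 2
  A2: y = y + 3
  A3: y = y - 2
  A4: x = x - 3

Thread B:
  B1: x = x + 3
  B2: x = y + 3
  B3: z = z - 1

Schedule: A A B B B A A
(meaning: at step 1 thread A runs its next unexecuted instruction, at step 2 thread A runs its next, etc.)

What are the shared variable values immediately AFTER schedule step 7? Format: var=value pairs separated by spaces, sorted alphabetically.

Step 1: thread A executes A1 (z = z + 2). Shared: x=0 y=1 z=7. PCs: A@1 B@0
Step 2: thread A executes A2 (y = y + 3). Shared: x=0 y=4 z=7. PCs: A@2 B@0
Step 3: thread B executes B1 (x = x + 3). Shared: x=3 y=4 z=7. PCs: A@2 B@1
Step 4: thread B executes B2 (x = y + 3). Shared: x=7 y=4 z=7. PCs: A@2 B@2
Step 5: thread B executes B3 (z = z - 1). Shared: x=7 y=4 z=6. PCs: A@2 B@3
Step 6: thread A executes A3 (y = y - 2). Shared: x=7 y=2 z=6. PCs: A@3 B@3
Step 7: thread A executes A4 (x = x - 3). Shared: x=4 y=2 z=6. PCs: A@4 B@3

Answer: x=4 y=2 z=6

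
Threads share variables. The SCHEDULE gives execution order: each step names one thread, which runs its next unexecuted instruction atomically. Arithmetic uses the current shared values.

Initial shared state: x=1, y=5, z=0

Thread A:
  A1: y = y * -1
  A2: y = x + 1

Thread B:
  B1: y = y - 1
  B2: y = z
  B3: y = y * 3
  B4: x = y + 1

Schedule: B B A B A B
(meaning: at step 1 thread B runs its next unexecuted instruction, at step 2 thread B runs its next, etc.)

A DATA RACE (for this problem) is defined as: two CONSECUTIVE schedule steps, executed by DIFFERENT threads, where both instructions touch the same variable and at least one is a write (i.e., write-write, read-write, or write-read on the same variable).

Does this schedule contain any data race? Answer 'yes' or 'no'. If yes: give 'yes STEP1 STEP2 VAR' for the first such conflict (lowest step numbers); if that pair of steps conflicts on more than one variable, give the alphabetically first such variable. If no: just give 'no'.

Steps 1,2: same thread (B). No race.
Steps 2,3: B(y = z) vs A(y = y * -1). RACE on y (W-W).
Steps 3,4: A(y = y * -1) vs B(y = y * 3). RACE on y (W-W).
Steps 4,5: B(y = y * 3) vs A(y = x + 1). RACE on y (W-W).
Steps 5,6: A(y = x + 1) vs B(x = y + 1). RACE on x (R-W), y (W-R). Multiple vars; alphabetically first is x.
First conflict at steps 2,3.

Answer: yes 2 3 y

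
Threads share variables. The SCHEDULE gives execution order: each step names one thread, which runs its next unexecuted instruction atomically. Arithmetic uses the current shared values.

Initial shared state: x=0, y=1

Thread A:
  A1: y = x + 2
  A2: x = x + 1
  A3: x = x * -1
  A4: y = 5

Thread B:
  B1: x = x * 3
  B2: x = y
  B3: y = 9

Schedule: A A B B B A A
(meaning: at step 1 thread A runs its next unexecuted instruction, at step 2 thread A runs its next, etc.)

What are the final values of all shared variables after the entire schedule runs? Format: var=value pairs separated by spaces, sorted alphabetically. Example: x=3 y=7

Step 1: thread A executes A1 (y = x + 2). Shared: x=0 y=2. PCs: A@1 B@0
Step 2: thread A executes A2 (x = x + 1). Shared: x=1 y=2. PCs: A@2 B@0
Step 3: thread B executes B1 (x = x * 3). Shared: x=3 y=2. PCs: A@2 B@1
Step 4: thread B executes B2 (x = y). Shared: x=2 y=2. PCs: A@2 B@2
Step 5: thread B executes B3 (y = 9). Shared: x=2 y=9. PCs: A@2 B@3
Step 6: thread A executes A3 (x = x * -1). Shared: x=-2 y=9. PCs: A@3 B@3
Step 7: thread A executes A4 (y = 5). Shared: x=-2 y=5. PCs: A@4 B@3

Answer: x=-2 y=5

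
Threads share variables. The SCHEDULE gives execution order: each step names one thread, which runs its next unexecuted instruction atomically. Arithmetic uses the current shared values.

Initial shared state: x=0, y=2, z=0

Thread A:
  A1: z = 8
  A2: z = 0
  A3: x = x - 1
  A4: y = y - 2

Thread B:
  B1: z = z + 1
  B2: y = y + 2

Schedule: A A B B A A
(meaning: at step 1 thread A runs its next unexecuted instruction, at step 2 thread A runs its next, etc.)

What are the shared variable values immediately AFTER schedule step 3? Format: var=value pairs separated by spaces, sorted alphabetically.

Answer: x=0 y=2 z=1

Derivation:
Step 1: thread A executes A1 (z = 8). Shared: x=0 y=2 z=8. PCs: A@1 B@0
Step 2: thread A executes A2 (z = 0). Shared: x=0 y=2 z=0. PCs: A@2 B@0
Step 3: thread B executes B1 (z = z + 1). Shared: x=0 y=2 z=1. PCs: A@2 B@1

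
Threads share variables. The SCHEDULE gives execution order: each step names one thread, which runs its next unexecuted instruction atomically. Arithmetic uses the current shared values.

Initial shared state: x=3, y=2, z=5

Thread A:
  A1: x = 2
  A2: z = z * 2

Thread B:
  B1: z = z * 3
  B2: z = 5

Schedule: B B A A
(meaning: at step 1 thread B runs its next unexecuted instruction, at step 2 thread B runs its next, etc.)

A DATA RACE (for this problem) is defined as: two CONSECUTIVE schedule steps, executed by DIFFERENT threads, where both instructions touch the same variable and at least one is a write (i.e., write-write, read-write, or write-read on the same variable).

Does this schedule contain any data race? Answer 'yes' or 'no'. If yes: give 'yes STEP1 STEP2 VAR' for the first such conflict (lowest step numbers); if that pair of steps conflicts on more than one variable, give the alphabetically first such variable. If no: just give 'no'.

Steps 1,2: same thread (B). No race.
Steps 2,3: B(r=-,w=z) vs A(r=-,w=x). No conflict.
Steps 3,4: same thread (A). No race.

Answer: no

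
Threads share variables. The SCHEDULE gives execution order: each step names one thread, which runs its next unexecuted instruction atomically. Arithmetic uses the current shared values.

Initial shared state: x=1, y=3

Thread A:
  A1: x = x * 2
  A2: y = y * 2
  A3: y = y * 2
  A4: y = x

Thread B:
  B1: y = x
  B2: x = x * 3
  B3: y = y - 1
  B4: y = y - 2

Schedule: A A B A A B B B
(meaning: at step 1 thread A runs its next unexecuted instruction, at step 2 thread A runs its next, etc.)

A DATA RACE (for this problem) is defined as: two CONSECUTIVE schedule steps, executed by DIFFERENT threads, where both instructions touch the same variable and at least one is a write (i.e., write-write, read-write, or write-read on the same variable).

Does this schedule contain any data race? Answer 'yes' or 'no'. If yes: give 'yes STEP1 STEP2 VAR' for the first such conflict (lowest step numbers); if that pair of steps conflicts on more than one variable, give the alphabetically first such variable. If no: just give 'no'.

Answer: yes 2 3 y

Derivation:
Steps 1,2: same thread (A). No race.
Steps 2,3: A(y = y * 2) vs B(y = x). RACE on y (W-W).
Steps 3,4: B(y = x) vs A(y = y * 2). RACE on y (W-W).
Steps 4,5: same thread (A). No race.
Steps 5,6: A(y = x) vs B(x = x * 3). RACE on x (R-W).
Steps 6,7: same thread (B). No race.
Steps 7,8: same thread (B). No race.
First conflict at steps 2,3.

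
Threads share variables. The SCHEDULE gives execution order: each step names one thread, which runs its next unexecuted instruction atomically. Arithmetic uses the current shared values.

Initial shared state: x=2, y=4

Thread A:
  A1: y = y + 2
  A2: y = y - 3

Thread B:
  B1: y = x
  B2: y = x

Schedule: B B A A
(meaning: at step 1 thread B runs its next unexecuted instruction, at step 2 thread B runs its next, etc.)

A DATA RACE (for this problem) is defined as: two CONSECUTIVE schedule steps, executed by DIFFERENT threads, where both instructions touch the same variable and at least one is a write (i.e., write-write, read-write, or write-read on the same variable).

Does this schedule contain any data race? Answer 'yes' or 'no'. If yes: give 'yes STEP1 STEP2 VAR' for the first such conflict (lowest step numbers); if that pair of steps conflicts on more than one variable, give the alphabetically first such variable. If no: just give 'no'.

Steps 1,2: same thread (B). No race.
Steps 2,3: B(y = x) vs A(y = y + 2). RACE on y (W-W).
Steps 3,4: same thread (A). No race.
First conflict at steps 2,3.

Answer: yes 2 3 y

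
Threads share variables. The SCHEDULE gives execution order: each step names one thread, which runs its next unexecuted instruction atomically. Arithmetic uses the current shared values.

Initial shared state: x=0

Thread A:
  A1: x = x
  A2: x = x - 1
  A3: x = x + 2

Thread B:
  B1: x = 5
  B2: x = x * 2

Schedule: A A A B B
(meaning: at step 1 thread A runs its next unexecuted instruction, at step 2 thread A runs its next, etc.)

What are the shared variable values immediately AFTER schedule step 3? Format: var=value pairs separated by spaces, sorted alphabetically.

Answer: x=1

Derivation:
Step 1: thread A executes A1 (x = x). Shared: x=0. PCs: A@1 B@0
Step 2: thread A executes A2 (x = x - 1). Shared: x=-1. PCs: A@2 B@0
Step 3: thread A executes A3 (x = x + 2). Shared: x=1. PCs: A@3 B@0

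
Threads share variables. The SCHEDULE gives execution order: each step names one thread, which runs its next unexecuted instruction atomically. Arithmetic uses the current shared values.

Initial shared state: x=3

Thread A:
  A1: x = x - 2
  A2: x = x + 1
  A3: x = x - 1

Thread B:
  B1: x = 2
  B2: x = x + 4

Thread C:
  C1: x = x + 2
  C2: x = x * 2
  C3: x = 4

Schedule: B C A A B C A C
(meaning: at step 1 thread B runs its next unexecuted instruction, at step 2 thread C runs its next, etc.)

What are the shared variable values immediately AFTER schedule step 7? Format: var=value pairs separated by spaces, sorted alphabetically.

Answer: x=13

Derivation:
Step 1: thread B executes B1 (x = 2). Shared: x=2. PCs: A@0 B@1 C@0
Step 2: thread C executes C1 (x = x + 2). Shared: x=4. PCs: A@0 B@1 C@1
Step 3: thread A executes A1 (x = x - 2). Shared: x=2. PCs: A@1 B@1 C@1
Step 4: thread A executes A2 (x = x + 1). Shared: x=3. PCs: A@2 B@1 C@1
Step 5: thread B executes B2 (x = x + 4). Shared: x=7. PCs: A@2 B@2 C@1
Step 6: thread C executes C2 (x = x * 2). Shared: x=14. PCs: A@2 B@2 C@2
Step 7: thread A executes A3 (x = x - 1). Shared: x=13. PCs: A@3 B@2 C@2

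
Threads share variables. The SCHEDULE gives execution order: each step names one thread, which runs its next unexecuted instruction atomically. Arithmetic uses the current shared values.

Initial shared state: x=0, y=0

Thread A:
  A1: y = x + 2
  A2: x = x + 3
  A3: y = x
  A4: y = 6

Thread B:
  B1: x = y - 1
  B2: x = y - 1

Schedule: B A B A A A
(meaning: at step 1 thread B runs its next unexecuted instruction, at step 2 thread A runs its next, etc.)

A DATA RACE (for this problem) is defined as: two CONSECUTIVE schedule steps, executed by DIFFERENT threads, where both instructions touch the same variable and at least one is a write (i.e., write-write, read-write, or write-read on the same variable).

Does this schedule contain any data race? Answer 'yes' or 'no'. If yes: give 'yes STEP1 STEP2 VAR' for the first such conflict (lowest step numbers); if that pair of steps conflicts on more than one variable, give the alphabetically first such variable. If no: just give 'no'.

Steps 1,2: B(x = y - 1) vs A(y = x + 2). RACE on x (W-R), y (R-W). Multiple vars; alphabetically first is x.
Steps 2,3: A(y = x + 2) vs B(x = y - 1). RACE on x (R-W), y (W-R). Multiple vars; alphabetically first is x.
Steps 3,4: B(x = y - 1) vs A(x = x + 3). RACE on x (W-W).
Steps 4,5: same thread (A). No race.
Steps 5,6: same thread (A). No race.
First conflict at steps 1,2.

Answer: yes 1 2 x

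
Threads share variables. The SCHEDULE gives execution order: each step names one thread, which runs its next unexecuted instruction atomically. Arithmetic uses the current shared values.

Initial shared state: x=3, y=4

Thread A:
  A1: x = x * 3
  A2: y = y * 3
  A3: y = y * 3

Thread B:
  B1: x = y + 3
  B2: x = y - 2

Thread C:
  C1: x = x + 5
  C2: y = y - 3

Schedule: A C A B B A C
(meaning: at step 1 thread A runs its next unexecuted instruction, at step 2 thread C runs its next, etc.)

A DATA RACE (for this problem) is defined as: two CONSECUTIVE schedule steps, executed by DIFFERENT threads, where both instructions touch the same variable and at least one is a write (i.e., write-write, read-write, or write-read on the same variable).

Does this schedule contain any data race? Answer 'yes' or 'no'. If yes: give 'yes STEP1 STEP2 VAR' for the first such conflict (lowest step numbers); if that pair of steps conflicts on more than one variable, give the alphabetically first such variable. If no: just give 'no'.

Steps 1,2: A(x = x * 3) vs C(x = x + 5). RACE on x (W-W).
Steps 2,3: C(r=x,w=x) vs A(r=y,w=y). No conflict.
Steps 3,4: A(y = y * 3) vs B(x = y + 3). RACE on y (W-R).
Steps 4,5: same thread (B). No race.
Steps 5,6: B(x = y - 2) vs A(y = y * 3). RACE on y (R-W).
Steps 6,7: A(y = y * 3) vs C(y = y - 3). RACE on y (W-W).
First conflict at steps 1,2.

Answer: yes 1 2 x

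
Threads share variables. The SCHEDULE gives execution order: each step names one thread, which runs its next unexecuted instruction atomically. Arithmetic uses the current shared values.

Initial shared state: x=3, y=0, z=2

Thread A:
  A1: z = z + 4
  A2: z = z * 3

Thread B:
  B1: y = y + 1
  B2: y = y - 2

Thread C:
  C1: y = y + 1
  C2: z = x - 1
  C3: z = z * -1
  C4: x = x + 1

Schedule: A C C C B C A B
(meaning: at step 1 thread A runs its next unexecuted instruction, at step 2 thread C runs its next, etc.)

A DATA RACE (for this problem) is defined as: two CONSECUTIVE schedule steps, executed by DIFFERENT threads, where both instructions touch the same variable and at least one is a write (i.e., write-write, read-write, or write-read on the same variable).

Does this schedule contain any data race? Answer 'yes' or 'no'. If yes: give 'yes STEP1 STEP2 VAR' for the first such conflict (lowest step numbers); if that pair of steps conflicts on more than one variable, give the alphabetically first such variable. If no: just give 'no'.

Steps 1,2: A(r=z,w=z) vs C(r=y,w=y). No conflict.
Steps 2,3: same thread (C). No race.
Steps 3,4: same thread (C). No race.
Steps 4,5: C(r=z,w=z) vs B(r=y,w=y). No conflict.
Steps 5,6: B(r=y,w=y) vs C(r=x,w=x). No conflict.
Steps 6,7: C(r=x,w=x) vs A(r=z,w=z). No conflict.
Steps 7,8: A(r=z,w=z) vs B(r=y,w=y). No conflict.

Answer: no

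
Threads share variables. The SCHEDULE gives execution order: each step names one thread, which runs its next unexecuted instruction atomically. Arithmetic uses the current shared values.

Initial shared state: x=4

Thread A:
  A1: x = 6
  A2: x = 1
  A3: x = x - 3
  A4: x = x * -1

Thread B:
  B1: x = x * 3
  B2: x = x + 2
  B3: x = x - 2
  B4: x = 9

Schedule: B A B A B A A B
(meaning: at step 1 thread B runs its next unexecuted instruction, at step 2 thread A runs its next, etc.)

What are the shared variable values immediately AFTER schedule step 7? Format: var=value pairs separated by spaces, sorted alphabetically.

Answer: x=4

Derivation:
Step 1: thread B executes B1 (x = x * 3). Shared: x=12. PCs: A@0 B@1
Step 2: thread A executes A1 (x = 6). Shared: x=6. PCs: A@1 B@1
Step 3: thread B executes B2 (x = x + 2). Shared: x=8. PCs: A@1 B@2
Step 4: thread A executes A2 (x = 1). Shared: x=1. PCs: A@2 B@2
Step 5: thread B executes B3 (x = x - 2). Shared: x=-1. PCs: A@2 B@3
Step 6: thread A executes A3 (x = x - 3). Shared: x=-4. PCs: A@3 B@3
Step 7: thread A executes A4 (x = x * -1). Shared: x=4. PCs: A@4 B@3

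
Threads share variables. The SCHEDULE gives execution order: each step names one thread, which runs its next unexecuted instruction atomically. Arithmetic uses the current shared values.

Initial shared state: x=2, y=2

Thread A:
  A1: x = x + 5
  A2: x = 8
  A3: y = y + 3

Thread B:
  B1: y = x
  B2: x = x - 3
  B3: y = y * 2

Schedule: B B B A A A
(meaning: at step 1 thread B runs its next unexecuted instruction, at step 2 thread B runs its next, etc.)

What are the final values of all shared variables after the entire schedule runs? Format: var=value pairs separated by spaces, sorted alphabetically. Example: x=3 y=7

Step 1: thread B executes B1 (y = x). Shared: x=2 y=2. PCs: A@0 B@1
Step 2: thread B executes B2 (x = x - 3). Shared: x=-1 y=2. PCs: A@0 B@2
Step 3: thread B executes B3 (y = y * 2). Shared: x=-1 y=4. PCs: A@0 B@3
Step 4: thread A executes A1 (x = x + 5). Shared: x=4 y=4. PCs: A@1 B@3
Step 5: thread A executes A2 (x = 8). Shared: x=8 y=4. PCs: A@2 B@3
Step 6: thread A executes A3 (y = y + 3). Shared: x=8 y=7. PCs: A@3 B@3

Answer: x=8 y=7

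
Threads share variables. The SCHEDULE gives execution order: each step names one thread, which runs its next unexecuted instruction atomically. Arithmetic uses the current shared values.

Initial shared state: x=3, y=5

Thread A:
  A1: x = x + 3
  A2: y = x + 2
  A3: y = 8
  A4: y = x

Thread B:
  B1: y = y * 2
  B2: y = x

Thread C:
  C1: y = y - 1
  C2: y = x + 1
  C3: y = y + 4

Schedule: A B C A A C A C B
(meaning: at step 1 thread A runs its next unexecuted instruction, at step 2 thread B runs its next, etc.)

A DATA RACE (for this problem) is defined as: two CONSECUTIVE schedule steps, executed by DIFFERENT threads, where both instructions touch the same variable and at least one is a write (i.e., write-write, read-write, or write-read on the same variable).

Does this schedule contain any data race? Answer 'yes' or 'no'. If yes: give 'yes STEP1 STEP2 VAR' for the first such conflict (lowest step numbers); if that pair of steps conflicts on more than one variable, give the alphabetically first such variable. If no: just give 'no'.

Answer: yes 2 3 y

Derivation:
Steps 1,2: A(r=x,w=x) vs B(r=y,w=y). No conflict.
Steps 2,3: B(y = y * 2) vs C(y = y - 1). RACE on y (W-W).
Steps 3,4: C(y = y - 1) vs A(y = x + 2). RACE on y (W-W).
Steps 4,5: same thread (A). No race.
Steps 5,6: A(y = 8) vs C(y = x + 1). RACE on y (W-W).
Steps 6,7: C(y = x + 1) vs A(y = x). RACE on y (W-W).
Steps 7,8: A(y = x) vs C(y = y + 4). RACE on y (W-W).
Steps 8,9: C(y = y + 4) vs B(y = x). RACE on y (W-W).
First conflict at steps 2,3.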